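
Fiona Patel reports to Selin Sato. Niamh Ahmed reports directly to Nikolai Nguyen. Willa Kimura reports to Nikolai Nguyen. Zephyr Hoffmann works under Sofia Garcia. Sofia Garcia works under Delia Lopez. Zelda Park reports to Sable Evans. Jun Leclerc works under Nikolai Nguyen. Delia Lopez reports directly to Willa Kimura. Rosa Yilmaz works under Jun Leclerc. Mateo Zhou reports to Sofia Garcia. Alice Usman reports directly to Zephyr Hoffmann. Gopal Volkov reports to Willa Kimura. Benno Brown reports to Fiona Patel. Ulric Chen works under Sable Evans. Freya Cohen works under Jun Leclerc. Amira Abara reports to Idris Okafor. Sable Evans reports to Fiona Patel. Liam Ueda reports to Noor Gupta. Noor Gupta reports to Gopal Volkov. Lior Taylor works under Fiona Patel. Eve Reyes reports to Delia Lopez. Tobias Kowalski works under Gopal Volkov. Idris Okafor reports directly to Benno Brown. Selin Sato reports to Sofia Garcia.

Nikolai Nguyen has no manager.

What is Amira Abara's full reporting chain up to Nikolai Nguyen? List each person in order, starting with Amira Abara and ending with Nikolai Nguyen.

Amira Abara -> Idris Okafor -> Benno Brown -> Fiona Patel -> Selin Sato -> Sofia Garcia -> Delia Lopez -> Willa Kimura -> Nikolai Nguyen

Amira Abara reports to Idris Okafor. Idris Okafor reports to Benno Brown. Benno Brown reports to Fiona Patel. Fiona Patel reports to Selin Sato. Selin Sato reports to Sofia Garcia. Sofia Garcia reports to Delia Lopez. Delia Lopez reports to Willa Kimura. Willa Kimura reports to Nikolai Nguyen. Nikolai Nguyen is at the top.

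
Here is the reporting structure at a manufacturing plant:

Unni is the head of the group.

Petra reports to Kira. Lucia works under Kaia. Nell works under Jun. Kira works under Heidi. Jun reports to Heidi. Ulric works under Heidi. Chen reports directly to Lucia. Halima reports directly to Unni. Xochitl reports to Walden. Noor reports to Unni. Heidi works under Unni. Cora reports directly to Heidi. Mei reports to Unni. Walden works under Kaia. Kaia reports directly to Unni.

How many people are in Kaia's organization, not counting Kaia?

4

Kaia directly manages Walden, Lucia. Under Walden: Xochitl (1). Under Lucia: Chen (1). So Kaia's organization is 2 direct reports plus everyone under them: 2 + 2 = 4.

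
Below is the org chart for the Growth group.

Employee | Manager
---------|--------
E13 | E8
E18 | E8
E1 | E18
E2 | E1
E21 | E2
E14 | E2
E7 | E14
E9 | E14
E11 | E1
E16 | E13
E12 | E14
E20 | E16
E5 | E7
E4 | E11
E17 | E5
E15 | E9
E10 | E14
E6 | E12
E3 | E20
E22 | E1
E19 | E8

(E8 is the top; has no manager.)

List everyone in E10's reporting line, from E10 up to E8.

E10 -> E14 -> E2 -> E1 -> E18 -> E8

E10 reports to E14. E14 reports to E2. E2 reports to E1. E1 reports to E18. E18 reports to E8. E8 is at the top.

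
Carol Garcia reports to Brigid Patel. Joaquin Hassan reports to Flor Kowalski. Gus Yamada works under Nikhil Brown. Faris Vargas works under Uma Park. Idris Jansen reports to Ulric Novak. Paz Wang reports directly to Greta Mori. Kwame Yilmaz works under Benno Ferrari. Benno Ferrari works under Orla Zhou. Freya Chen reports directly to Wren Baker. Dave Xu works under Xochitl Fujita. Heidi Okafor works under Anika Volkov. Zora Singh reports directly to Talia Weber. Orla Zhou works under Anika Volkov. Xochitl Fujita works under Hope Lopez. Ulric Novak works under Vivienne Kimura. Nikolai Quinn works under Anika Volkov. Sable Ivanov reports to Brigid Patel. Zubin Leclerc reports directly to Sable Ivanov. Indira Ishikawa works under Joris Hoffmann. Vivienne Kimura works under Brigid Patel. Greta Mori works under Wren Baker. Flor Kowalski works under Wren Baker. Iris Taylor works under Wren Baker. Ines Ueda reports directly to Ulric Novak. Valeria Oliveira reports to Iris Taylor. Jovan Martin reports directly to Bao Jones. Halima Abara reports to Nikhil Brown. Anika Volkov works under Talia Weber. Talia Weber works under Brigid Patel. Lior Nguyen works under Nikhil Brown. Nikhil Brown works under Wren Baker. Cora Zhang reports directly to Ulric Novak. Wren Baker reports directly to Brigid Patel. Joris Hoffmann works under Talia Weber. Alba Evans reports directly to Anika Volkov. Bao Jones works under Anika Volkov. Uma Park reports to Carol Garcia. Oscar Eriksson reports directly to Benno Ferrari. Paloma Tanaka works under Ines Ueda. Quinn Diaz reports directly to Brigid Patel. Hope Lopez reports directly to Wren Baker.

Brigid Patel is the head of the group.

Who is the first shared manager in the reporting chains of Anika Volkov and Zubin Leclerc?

Anika Volkov's chain of managers is Talia Weber, Brigid Patel. Zubin Leclerc's chain of managers is Sable Ivanov, Brigid Patel. The first manager that appears in both chains is Brigid Patel.

Brigid Patel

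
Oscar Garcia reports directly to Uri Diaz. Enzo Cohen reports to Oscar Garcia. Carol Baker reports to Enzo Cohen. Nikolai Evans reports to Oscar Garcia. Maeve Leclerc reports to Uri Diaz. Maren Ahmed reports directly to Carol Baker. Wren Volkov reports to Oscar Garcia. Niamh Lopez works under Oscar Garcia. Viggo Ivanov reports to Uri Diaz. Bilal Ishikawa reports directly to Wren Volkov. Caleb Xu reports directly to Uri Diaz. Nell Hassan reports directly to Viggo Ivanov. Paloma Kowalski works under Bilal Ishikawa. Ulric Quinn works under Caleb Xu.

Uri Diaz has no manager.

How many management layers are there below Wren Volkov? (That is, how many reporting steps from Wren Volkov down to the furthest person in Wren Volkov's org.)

The longest chain under Wren Volkov runs Wren Volkov → Bilal Ishikawa → Paloma Kowalski, which is 2 levels below Wren Volkov.

2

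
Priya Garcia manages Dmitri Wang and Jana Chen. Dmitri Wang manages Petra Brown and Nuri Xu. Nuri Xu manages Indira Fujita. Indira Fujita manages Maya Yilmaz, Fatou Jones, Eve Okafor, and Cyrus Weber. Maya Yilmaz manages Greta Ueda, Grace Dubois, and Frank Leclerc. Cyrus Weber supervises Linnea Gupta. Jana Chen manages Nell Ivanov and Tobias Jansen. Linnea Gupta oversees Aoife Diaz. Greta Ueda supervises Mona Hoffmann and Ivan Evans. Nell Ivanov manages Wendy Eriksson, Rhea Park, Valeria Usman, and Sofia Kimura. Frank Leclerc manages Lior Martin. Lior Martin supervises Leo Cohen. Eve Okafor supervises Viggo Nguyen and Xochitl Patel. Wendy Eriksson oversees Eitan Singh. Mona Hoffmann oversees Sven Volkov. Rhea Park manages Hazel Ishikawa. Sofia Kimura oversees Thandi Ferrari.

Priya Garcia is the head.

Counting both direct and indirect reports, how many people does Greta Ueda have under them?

3

Greta Ueda directly manages Mona Hoffmann, Ivan Evans. Under Mona Hoffmann: Sven Volkov (1). Ivan Evans has no reports. So Greta Ueda's organization is 2 direct reports plus everyone under them: 2 + 1 = 3.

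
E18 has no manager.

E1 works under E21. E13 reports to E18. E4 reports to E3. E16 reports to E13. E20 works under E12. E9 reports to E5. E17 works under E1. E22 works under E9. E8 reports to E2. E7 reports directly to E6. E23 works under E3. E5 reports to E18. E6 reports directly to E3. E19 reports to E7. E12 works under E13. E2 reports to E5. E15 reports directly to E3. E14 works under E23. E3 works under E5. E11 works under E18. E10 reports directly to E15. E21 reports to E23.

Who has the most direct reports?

Direct-report counts: E18 has 3; E13 has 2; E12 has 1; E5 has 3; E9 has 1; E2 has 1; E3 has 4; E23 has 2; E21 has 1; E1 has 1; E6 has 1; E7 has 1; E15 has 1. The largest is 4, held by E3.

E3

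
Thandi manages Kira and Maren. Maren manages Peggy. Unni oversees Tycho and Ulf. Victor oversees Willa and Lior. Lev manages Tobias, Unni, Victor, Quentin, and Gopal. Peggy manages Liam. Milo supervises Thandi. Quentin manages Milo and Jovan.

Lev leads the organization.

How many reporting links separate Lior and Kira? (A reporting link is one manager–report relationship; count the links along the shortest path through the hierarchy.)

Lior is 2 levels below Lev, and Kira is 4 levels below Lev (their lowest common manager). The shortest path runs up from Lior to Lev and back down to Kira: 2 + 4 = 6 links.

6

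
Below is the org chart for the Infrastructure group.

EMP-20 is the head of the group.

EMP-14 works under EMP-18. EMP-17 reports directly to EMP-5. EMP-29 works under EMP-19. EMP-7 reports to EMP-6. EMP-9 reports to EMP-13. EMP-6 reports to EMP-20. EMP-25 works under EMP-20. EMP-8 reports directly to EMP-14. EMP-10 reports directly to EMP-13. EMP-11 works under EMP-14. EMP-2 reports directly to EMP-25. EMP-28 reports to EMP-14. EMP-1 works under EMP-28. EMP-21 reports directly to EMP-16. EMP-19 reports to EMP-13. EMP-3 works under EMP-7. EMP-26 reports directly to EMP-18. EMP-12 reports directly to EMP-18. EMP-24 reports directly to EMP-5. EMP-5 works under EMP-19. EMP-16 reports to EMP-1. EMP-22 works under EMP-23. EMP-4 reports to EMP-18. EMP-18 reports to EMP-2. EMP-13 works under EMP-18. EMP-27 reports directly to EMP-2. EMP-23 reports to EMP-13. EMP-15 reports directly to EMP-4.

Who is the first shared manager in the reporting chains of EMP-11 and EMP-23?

EMP-11's chain of managers is EMP-14, EMP-18, EMP-2, EMP-25, EMP-20. EMP-23's chain of managers is EMP-13, EMP-18, EMP-2, EMP-25, EMP-20. The first manager that appears in both chains is EMP-18.

EMP-18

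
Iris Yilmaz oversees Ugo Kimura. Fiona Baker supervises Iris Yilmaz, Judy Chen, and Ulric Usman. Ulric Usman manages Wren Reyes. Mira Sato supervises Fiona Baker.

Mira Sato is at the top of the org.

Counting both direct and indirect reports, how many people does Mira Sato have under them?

6

Mira Sato directly manages Fiona Baker. Under Fiona Baker: Iris Yilmaz, Ugo Kimura, Judy Chen, Ulric Usman, Wren Reyes (5). That's 6 in total.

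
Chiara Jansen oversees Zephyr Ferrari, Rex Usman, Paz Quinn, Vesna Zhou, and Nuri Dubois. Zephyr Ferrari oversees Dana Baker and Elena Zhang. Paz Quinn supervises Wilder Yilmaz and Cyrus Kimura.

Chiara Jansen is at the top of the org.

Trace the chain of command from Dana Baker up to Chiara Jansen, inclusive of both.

Dana Baker reports to Zephyr Ferrari. Zephyr Ferrari reports to Chiara Jansen. Chiara Jansen is at the top.

Dana Baker -> Zephyr Ferrari -> Chiara Jansen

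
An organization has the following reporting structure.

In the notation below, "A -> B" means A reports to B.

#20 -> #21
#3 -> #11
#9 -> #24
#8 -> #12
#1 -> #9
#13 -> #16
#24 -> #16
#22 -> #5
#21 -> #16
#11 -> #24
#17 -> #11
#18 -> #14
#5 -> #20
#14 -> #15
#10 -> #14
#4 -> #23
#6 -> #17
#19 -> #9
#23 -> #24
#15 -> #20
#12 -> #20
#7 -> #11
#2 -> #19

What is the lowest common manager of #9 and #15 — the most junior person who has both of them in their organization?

#16

#9's chain of managers is #24, #16. #15's chain of managers is #20, #21, #16. The first manager that appears in both chains is #16.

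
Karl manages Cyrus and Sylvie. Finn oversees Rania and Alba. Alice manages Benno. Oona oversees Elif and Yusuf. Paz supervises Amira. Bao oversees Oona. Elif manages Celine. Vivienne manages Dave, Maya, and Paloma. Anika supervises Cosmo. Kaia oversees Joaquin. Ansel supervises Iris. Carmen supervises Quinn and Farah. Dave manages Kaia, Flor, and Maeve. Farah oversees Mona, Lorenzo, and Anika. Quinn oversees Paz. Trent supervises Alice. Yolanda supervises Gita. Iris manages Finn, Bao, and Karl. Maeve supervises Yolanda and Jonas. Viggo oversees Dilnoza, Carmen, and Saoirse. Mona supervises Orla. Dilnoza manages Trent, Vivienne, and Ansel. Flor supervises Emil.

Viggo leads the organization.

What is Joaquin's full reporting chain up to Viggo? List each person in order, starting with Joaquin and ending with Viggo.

Joaquin -> Kaia -> Dave -> Vivienne -> Dilnoza -> Viggo

Joaquin reports to Kaia. Kaia reports to Dave. Dave reports to Vivienne. Vivienne reports to Dilnoza. Dilnoza reports to Viggo. Viggo is at the top.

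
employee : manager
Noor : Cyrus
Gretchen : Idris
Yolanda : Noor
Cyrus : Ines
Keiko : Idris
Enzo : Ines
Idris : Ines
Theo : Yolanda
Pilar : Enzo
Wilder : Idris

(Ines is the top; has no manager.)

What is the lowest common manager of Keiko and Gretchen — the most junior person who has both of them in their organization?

Idris

Keiko's chain of managers is Idris, Ines. Gretchen's chain of managers is Idris, Ines. The first manager that appears in both chains is Idris.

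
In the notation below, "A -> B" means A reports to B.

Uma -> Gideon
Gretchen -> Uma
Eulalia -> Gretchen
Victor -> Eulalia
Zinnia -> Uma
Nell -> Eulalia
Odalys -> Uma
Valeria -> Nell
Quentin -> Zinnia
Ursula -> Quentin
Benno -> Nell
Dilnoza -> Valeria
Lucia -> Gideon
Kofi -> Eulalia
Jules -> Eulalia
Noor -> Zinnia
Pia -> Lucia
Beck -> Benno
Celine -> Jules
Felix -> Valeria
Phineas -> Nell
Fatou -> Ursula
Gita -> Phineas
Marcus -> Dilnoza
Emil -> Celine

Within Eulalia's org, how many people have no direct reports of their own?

The people in Eulalia's organization with no one reporting to them are Emil, Kofi, Gita, Beck, Felix, Marcus, Victor. That is 7.

7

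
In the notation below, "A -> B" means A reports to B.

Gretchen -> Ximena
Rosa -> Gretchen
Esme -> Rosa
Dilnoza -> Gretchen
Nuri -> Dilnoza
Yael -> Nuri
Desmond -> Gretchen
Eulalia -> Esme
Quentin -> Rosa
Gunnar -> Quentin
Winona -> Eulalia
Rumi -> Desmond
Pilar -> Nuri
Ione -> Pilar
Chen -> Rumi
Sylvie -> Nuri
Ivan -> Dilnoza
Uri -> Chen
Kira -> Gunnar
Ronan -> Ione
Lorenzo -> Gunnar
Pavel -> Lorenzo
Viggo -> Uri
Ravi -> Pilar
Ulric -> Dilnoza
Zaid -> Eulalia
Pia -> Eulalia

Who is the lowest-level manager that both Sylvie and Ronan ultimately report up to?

Nuri

Sylvie's chain of managers is Nuri, Dilnoza, Gretchen, Ximena. Ronan's chain of managers is Ione, Pilar, Nuri, Dilnoza, Gretchen, Ximena. The first manager that appears in both chains is Nuri.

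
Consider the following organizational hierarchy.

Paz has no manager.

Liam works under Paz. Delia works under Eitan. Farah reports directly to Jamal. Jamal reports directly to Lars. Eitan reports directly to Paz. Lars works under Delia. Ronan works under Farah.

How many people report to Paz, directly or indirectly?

Paz directly manages Eitan, Liam. Under Eitan: Delia, Lars, Jamal, Farah, Ronan (5). Liam has no reports. So Paz's organization is 2 direct reports plus everyone under them: 6 + 1 = 7.

7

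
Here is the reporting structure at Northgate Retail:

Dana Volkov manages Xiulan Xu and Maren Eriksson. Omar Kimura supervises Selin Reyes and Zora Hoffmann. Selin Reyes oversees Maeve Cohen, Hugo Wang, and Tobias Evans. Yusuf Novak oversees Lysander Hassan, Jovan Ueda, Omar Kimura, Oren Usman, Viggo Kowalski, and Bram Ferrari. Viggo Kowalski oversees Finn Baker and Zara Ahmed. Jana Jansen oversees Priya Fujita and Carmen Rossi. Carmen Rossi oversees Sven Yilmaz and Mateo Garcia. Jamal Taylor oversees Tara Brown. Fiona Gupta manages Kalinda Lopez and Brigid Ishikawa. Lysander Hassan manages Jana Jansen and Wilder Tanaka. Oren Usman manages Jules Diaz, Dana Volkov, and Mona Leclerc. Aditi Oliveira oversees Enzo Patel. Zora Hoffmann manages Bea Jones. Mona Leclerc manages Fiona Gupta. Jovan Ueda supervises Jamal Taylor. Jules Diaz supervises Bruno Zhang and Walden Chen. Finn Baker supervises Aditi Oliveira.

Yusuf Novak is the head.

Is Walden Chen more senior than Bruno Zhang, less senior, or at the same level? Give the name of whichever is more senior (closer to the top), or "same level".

Both Walden Chen and Bruno Zhang are 3 levels below Yusuf Novak.

same level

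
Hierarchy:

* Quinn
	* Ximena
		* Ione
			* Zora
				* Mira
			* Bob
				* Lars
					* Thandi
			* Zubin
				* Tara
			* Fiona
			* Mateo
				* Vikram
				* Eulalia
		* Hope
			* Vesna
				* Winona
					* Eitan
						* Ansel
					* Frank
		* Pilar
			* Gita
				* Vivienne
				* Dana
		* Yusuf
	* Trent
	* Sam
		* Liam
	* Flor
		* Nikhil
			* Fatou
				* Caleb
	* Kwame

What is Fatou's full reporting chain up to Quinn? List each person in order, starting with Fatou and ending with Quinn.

Fatou -> Nikhil -> Flor -> Quinn

Fatou reports to Nikhil. Nikhil reports to Flor. Flor reports to Quinn. Quinn is at the top.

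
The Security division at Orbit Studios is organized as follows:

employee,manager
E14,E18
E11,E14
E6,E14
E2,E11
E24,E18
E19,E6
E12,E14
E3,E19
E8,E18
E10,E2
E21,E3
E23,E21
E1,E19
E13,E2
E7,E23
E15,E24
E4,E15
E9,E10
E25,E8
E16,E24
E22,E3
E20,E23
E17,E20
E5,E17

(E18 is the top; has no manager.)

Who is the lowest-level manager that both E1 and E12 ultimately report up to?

E1's chain of managers is E19, E6, E14, E18. E12's chain of managers is E14, E18. The first manager that appears in both chains is E14.

E14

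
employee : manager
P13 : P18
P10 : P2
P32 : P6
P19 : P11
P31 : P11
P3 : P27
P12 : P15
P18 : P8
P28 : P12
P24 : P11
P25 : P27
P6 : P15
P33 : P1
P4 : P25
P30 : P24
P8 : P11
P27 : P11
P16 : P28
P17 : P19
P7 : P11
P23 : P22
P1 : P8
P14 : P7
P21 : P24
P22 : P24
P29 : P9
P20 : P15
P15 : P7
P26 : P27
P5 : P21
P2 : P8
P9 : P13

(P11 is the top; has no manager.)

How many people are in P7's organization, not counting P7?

8

P7 directly manages P15, P14. Under P15: P6, P32, P12, P28, P16, P20 (6). P14 has no reports. So P7's organization is 2 direct reports plus everyone under them: 7 + 1 = 8.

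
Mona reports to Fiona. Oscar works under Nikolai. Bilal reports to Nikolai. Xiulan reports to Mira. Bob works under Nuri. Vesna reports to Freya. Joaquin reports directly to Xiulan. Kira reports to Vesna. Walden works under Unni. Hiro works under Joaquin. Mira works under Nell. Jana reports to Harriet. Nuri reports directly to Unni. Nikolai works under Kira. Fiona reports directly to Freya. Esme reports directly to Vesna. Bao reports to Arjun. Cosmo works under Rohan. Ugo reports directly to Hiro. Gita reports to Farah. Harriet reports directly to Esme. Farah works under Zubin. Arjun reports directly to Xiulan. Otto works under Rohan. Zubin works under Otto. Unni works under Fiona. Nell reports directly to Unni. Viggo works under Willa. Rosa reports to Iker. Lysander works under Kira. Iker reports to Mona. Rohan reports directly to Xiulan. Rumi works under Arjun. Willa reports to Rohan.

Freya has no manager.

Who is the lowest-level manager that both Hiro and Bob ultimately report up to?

Hiro's chain of managers is Joaquin, Xiulan, Mira, Nell, Unni, Fiona, Freya. Bob's chain of managers is Nuri, Unni, Fiona, Freya. The first manager that appears in both chains is Unni.

Unni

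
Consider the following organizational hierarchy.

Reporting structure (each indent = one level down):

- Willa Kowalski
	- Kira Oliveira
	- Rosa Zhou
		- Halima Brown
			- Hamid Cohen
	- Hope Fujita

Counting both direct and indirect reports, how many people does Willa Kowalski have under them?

5

Willa Kowalski directly manages Kira Oliveira, Rosa Zhou, Hope Fujita. Kira Oliveira has no reports. Under Rosa Zhou: Halima Brown, Hamid Cohen (2). Hope Fujita has no reports. So Willa Kowalski's organization is 3 direct reports plus everyone under them: 1 + 3 + 1 = 5.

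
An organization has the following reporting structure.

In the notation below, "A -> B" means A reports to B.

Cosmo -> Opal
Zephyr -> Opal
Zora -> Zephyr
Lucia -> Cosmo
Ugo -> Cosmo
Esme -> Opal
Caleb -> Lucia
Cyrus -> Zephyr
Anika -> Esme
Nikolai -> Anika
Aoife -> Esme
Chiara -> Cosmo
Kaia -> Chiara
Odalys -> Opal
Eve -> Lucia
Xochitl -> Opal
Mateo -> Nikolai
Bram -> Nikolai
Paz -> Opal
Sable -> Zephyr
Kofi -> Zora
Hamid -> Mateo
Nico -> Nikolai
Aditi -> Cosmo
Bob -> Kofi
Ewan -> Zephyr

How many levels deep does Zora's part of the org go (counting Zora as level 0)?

2

The longest chain under Zora runs Zora → Kofi → Bob, which is 2 levels below Zora.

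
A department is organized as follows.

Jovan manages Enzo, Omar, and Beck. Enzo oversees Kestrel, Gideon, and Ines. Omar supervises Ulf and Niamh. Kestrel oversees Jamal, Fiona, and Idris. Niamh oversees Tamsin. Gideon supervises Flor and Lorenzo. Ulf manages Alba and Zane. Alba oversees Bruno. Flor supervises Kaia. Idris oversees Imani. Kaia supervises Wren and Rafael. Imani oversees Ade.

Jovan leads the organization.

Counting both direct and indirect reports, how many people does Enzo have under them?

Enzo directly manages Kestrel, Gideon, Ines. Under Kestrel: Idris, Imani, Ade, Fiona, Jamal (5). Under Gideon: Lorenzo, Flor, Kaia, Rafael, Wren (5). Ines has no reports. So Enzo's organization is 3 direct reports plus everyone under them: 6 + 6 + 1 = 13.

13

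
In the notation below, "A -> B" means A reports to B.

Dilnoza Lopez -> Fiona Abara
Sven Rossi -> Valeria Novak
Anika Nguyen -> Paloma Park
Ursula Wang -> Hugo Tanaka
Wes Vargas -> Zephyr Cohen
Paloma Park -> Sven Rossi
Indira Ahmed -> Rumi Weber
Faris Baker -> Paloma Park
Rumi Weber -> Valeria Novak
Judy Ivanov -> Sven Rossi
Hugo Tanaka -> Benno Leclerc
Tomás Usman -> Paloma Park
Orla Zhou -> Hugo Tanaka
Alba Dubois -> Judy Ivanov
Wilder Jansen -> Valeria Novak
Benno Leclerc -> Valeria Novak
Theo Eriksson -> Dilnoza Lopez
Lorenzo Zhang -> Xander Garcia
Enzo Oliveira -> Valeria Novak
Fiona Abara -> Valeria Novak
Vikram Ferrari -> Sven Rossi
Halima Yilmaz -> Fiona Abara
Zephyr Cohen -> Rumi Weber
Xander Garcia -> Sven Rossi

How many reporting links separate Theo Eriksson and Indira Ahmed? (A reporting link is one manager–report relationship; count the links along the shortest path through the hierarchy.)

Theo Eriksson is 3 levels below Valeria Novak, and Indira Ahmed is 2 levels below Valeria Novak (their lowest common manager). The shortest path runs up from Theo Eriksson to Valeria Novak and back down to Indira Ahmed: 3 + 2 = 5 links.

5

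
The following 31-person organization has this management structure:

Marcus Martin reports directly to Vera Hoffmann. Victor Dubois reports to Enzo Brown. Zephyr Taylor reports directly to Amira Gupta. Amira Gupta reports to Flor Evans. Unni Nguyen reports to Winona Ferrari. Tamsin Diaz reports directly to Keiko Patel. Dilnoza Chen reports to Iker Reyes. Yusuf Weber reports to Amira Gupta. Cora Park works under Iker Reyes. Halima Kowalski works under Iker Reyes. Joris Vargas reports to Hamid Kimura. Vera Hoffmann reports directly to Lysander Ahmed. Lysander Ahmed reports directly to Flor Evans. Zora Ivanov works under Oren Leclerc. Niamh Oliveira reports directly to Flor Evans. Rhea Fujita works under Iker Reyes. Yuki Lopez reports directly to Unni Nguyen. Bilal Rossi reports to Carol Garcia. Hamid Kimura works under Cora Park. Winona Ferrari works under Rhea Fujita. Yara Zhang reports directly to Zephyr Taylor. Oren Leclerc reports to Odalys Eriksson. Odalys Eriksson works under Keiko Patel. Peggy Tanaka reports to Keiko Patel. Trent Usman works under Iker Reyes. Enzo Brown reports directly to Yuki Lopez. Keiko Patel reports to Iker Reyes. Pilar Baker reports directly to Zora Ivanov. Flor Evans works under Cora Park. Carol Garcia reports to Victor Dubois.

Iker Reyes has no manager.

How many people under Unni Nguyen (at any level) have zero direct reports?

1

The only person in Unni Nguyen's organization with no one reporting to them is Bilal Rossi. That is 1.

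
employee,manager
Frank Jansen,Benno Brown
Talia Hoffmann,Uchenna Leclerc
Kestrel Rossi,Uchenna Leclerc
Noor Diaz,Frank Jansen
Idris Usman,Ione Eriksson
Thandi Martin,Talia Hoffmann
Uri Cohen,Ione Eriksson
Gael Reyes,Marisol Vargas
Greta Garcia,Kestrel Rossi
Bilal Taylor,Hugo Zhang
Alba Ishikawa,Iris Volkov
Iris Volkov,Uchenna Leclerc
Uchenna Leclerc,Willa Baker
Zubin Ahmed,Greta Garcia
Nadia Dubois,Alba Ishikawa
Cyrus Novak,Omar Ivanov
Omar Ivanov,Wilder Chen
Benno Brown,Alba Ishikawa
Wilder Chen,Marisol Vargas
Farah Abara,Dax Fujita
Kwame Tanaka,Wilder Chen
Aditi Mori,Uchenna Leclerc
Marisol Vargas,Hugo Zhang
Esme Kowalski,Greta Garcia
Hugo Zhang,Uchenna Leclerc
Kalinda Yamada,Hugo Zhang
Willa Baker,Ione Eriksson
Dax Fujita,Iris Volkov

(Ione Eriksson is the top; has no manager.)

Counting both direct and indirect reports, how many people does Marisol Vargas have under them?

5

Marisol Vargas directly manages Wilder Chen, Gael Reyes. Under Wilder Chen: Kwame Tanaka, Omar Ivanov, Cyrus Novak (3). Gael Reyes has no reports. So Marisol Vargas's organization is 2 direct reports plus everyone under them: 4 + 1 = 5.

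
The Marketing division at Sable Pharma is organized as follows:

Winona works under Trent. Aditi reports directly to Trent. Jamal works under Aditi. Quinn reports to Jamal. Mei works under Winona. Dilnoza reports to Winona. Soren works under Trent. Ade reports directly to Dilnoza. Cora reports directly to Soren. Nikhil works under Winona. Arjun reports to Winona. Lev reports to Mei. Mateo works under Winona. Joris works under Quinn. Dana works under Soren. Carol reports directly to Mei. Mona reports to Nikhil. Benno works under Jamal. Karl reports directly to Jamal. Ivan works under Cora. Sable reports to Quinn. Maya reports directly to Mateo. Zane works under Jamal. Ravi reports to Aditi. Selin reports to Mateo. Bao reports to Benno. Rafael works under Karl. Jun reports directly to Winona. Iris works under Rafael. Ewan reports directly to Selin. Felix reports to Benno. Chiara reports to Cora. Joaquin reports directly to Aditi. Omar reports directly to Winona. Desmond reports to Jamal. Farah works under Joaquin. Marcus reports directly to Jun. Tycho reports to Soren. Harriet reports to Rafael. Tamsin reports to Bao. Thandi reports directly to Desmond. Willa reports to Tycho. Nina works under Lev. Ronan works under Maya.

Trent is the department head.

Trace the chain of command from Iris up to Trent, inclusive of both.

Iris reports to Rafael. Rafael reports to Karl. Karl reports to Jamal. Jamal reports to Aditi. Aditi reports to Trent. Trent is at the top.

Iris -> Rafael -> Karl -> Jamal -> Aditi -> Trent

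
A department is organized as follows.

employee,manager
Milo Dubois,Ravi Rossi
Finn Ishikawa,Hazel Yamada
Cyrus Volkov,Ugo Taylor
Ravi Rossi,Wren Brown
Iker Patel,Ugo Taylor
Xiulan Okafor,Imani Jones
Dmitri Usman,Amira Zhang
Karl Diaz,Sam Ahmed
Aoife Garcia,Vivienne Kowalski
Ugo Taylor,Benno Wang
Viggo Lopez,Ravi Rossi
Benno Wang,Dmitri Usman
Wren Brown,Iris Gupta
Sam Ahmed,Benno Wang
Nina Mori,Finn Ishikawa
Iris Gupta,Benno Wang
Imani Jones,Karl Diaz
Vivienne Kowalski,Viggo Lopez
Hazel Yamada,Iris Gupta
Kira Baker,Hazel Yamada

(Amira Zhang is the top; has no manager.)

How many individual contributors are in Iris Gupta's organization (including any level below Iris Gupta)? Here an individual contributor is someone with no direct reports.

4

The people in Iris Gupta's organization with no one reporting to them are Milo Dubois, Aoife Garcia, Kira Baker, Nina Mori. That is 4.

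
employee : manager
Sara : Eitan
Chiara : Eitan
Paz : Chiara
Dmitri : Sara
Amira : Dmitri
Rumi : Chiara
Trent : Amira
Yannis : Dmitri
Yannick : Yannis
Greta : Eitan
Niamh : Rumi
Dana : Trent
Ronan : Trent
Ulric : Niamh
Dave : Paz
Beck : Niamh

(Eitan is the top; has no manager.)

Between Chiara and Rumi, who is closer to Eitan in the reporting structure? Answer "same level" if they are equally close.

Chiara

Chiara is 1 level below Eitan; Rumi is 2. Chiara is higher.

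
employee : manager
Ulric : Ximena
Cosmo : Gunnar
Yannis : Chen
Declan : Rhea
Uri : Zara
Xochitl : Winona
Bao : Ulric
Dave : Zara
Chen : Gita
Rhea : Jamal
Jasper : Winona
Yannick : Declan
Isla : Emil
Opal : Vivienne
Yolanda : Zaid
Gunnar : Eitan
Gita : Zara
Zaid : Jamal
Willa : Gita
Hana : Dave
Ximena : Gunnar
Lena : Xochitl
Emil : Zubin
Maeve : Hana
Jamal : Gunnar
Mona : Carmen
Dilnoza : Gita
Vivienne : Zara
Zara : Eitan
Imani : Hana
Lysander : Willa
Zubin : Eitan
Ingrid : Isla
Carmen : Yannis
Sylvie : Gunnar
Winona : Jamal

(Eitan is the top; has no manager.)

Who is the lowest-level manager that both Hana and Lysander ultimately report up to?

Zara

Hana's chain of managers is Dave, Zara, Eitan. Lysander's chain of managers is Willa, Gita, Zara, Eitan. The first manager that appears in both chains is Zara.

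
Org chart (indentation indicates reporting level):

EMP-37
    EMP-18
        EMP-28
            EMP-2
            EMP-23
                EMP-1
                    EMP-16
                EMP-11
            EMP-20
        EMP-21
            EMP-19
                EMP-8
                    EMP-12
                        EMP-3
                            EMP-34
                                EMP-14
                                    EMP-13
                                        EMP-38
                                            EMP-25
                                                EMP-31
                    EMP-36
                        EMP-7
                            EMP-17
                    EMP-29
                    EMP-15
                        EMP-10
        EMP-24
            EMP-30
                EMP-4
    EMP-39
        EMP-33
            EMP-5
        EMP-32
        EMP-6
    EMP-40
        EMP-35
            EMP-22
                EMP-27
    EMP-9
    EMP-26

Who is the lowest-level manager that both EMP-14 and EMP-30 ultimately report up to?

EMP-18

EMP-14's chain of managers is EMP-34, EMP-3, EMP-12, EMP-8, EMP-19, EMP-21, EMP-18, EMP-37. EMP-30's chain of managers is EMP-24, EMP-18, EMP-37. The first manager that appears in both chains is EMP-18.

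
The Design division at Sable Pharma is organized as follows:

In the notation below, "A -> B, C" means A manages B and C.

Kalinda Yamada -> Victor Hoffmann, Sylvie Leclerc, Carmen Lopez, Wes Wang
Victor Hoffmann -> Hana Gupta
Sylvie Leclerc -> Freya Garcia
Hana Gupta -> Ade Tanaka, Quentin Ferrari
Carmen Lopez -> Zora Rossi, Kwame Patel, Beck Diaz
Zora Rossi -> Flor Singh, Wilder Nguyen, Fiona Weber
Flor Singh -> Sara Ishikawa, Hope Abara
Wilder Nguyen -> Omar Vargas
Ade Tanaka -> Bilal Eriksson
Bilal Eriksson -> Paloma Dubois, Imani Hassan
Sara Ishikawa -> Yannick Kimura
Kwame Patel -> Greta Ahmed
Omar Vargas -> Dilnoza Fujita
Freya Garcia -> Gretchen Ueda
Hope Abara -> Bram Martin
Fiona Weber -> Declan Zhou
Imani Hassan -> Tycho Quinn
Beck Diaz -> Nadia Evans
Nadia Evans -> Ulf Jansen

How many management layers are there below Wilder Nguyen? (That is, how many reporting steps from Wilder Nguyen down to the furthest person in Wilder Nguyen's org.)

The longest chain under Wilder Nguyen runs Wilder Nguyen → Omar Vargas → Dilnoza Fujita, which is 2 levels below Wilder Nguyen.

2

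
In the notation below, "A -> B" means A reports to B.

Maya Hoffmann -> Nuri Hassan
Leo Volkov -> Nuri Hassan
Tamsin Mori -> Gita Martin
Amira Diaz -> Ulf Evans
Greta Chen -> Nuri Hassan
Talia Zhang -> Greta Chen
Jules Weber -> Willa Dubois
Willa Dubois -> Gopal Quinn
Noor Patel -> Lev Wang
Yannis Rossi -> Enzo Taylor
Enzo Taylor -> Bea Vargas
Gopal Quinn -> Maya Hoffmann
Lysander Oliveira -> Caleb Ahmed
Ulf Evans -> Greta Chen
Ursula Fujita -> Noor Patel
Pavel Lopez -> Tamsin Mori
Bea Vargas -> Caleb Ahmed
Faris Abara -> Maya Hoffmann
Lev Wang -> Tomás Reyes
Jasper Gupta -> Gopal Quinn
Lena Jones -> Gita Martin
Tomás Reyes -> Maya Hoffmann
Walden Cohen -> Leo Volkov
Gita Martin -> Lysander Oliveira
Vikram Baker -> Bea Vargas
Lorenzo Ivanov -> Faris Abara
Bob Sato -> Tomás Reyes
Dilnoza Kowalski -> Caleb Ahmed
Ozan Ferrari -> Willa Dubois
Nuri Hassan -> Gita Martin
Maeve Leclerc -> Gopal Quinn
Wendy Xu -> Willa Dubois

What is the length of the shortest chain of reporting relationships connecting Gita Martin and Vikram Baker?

Gita Martin is 2 levels below Caleb Ahmed, and Vikram Baker is 2 levels below Caleb Ahmed (their lowest common manager). The shortest path runs up from Gita Martin to Caleb Ahmed and back down to Vikram Baker: 2 + 2 = 4 links.

4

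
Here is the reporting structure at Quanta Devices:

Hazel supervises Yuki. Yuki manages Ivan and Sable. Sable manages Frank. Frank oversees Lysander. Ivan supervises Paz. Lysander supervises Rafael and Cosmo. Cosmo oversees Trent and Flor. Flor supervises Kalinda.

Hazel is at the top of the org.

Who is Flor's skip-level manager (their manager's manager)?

Flor reports to Cosmo, and Cosmo reports to Lysander. So Flor's skip-level manager is Lysander.

Lysander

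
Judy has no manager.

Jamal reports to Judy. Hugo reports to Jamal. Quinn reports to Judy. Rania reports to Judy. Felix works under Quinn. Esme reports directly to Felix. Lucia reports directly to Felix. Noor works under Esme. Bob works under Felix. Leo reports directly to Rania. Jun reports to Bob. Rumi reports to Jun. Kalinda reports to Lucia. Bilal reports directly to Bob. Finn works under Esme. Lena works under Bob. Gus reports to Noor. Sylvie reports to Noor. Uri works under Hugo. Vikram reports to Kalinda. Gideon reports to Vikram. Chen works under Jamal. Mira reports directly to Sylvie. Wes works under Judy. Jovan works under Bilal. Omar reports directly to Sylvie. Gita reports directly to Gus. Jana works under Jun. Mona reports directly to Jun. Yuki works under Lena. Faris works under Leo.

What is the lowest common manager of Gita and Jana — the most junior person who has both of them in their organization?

Felix

Gita's chain of managers is Gus, Noor, Esme, Felix, Quinn, Judy. Jana's chain of managers is Jun, Bob, Felix, Quinn, Judy. The first manager that appears in both chains is Felix.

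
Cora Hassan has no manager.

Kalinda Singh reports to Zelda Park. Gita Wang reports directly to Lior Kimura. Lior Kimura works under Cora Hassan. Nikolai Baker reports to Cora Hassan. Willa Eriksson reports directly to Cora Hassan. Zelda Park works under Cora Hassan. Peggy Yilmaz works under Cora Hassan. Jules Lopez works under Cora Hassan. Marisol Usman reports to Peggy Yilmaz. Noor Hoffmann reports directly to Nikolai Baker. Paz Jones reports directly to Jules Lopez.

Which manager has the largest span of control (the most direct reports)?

Cora Hassan

Direct-report counts: Cora Hassan has 6; Zelda Park has 1; Lior Kimura has 1; Nikolai Baker has 1; Jules Lopez has 1; Peggy Yilmaz has 1. The largest is 6, held by Cora Hassan.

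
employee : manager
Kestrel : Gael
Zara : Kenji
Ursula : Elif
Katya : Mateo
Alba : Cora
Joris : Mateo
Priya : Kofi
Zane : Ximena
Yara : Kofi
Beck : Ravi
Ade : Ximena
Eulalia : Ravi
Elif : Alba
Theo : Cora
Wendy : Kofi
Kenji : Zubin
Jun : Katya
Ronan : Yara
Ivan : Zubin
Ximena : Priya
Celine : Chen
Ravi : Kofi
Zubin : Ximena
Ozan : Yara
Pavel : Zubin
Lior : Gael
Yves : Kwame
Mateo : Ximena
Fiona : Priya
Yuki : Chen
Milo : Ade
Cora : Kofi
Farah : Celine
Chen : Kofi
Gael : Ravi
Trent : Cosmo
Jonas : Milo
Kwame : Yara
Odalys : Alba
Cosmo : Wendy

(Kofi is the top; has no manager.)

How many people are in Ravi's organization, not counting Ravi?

Ravi directly manages Beck, Gael, Eulalia. Beck has no reports. Under Gael: Kestrel, Lior (2). Eulalia has no reports. So Ravi's organization is 3 direct reports plus everyone under them: 1 + 3 + 1 = 5.

5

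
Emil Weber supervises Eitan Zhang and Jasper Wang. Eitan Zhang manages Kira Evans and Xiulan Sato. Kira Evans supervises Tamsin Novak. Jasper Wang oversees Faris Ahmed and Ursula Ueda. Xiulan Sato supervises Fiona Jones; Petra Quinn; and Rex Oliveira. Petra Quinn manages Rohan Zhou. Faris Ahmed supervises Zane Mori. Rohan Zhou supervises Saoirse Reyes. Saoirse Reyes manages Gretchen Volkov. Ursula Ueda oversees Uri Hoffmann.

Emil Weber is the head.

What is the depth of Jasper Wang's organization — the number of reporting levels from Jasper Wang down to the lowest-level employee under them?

The longest chain under Jasper Wang runs Jasper Wang → Ursula Ueda → Uri Hoffmann, which is 2 levels below Jasper Wang.

2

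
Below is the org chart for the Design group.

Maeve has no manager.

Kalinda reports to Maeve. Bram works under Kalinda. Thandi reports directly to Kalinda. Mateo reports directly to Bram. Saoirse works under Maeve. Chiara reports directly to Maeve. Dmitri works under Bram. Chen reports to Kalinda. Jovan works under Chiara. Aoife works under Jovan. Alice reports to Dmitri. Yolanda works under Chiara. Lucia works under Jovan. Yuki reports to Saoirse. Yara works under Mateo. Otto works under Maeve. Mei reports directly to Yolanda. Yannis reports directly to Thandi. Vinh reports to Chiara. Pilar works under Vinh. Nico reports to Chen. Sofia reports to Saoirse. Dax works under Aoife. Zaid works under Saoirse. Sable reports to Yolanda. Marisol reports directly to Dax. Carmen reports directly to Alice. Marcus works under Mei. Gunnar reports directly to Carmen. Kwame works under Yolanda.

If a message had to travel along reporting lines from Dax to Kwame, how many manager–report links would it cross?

5

Dax is 3 levels below Chiara, and Kwame is 2 levels below Chiara (their lowest common manager). The shortest path runs up from Dax to Chiara and back down to Kwame: 3 + 2 = 5 links.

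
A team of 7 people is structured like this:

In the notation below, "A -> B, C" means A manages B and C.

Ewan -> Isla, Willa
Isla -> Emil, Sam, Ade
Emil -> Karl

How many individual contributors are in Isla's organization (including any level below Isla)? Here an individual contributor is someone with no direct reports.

The people in Isla's organization with no one reporting to them are Ade, Sam, Karl. That is 3.

3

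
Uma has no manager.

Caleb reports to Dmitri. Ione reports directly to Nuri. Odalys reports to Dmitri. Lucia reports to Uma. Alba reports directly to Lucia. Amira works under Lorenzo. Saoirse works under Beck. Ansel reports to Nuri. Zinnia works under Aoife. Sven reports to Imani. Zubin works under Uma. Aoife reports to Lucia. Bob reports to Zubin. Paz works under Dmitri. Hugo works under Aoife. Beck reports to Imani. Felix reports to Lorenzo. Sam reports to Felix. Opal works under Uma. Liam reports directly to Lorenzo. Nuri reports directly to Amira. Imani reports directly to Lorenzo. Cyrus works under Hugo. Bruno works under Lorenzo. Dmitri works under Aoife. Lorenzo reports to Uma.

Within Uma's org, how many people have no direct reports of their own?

15

The people in Uma's organization with no one reporting to them are Opal, Bob, Liam, Bruno, Saoirse, Sven, Sam, Ione, Ansel, Alba, Zinnia, Cyrus, Paz, Caleb, Odalys. That is 15.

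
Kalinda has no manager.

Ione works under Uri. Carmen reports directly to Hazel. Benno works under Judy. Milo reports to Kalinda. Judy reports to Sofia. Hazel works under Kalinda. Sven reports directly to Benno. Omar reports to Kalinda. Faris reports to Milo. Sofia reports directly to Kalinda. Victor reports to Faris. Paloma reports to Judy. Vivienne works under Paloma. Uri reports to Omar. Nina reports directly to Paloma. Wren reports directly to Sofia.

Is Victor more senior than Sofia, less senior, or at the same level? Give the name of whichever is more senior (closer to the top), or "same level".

Victor is 3 levels below Kalinda; Sofia is 1. Sofia is higher.

Sofia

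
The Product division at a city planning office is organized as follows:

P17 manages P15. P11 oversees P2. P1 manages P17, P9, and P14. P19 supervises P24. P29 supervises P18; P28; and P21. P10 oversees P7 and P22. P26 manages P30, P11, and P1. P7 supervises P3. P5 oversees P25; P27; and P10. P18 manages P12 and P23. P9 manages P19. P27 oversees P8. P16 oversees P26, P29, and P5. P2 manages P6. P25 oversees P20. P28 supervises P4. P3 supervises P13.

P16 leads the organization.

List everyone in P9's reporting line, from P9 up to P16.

P9 -> P1 -> P26 -> P16

P9 reports to P1. P1 reports to P26. P26 reports to P16. P16 is at the top.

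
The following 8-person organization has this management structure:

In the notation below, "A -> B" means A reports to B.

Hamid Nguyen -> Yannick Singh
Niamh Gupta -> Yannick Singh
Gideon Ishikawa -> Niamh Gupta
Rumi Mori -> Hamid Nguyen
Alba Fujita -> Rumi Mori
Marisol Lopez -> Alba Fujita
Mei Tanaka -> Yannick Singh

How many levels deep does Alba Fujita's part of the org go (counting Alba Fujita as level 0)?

The longest chain under Alba Fujita runs Alba Fujita → Marisol Lopez, which is 1 level below Alba Fujita.

1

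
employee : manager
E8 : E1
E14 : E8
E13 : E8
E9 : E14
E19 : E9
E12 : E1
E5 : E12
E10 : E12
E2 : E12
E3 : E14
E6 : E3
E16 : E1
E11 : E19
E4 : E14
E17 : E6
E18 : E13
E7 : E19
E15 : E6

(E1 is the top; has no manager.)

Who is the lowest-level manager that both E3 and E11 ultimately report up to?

E3's chain of managers is E14, E8, E1. E11's chain of managers is E19, E9, E14, E8, E1. The first manager that appears in both chains is E14.

E14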